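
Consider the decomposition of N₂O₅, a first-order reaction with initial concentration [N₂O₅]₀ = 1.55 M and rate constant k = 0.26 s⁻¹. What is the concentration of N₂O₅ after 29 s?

0.0008237 M

Step 1: For a first-order reaction: [N₂O₅] = [N₂O₅]₀ × e^(-kt)
Step 2: [N₂O₅] = 1.55 × e^(-0.26 × 29)
Step 3: [N₂O₅] = 1.55 × e^(-7.54)
Step 4: [N₂O₅] = 1.55 × 0.000531398 = 0.0008237 M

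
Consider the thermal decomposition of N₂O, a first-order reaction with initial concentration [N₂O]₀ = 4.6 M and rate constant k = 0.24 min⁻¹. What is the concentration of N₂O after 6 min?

1.09 M

Step 1: For a first-order reaction: [N₂O] = [N₂O]₀ × e^(-kt)
Step 2: [N₂O] = 4.6 × e^(-0.24 × 6)
Step 3: [N₂O] = 4.6 × e^(-1.44)
Step 4: [N₂O] = 4.6 × 0.236928 = 1.09 M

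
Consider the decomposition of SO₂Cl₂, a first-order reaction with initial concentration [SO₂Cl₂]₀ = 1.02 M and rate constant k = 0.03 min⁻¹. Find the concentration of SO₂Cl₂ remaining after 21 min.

0.5432 M

Step 1: For a first-order reaction: [SO₂Cl₂] = [SO₂Cl₂]₀ × e^(-kt)
Step 2: [SO₂Cl₂] = 1.02 × e^(-0.03 × 21)
Step 3: [SO₂Cl₂] = 1.02 × e^(-0.63)
Step 4: [SO₂Cl₂] = 1.02 × 0.532592 = 0.5432 M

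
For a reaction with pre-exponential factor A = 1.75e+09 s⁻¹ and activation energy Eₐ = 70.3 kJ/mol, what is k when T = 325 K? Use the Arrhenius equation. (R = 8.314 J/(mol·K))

8.79e-03 s⁻¹

Step 1: Use the Arrhenius equation: k = A × exp(-Eₐ/RT)
Step 2: Convert Eₐ to J/mol: 70.3 kJ/mol = 70300 J/mol
Step 3: Calculate the exponent: -Eₐ/(RT) = -70300/(8.314 × 325) = -26.01728
Step 4: k = 1.75e+09 × exp(-26.01728)
Step 5: k = 1.75e+09 × 5.02156e-12 = 8.7877e-03 s⁻¹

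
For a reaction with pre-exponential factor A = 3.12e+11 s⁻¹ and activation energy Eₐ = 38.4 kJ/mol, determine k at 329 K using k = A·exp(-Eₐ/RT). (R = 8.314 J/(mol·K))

2.50e+05 s⁻¹

Step 1: Use the Arrhenius equation: k = A × exp(-Eₐ/RT)
Step 2: Convert Eₐ to J/mol: 38.4 kJ/mol = 38400 J/mol
Step 3: Calculate the exponent: -Eₐ/(RT) = -38400/(8.314 × 329) = -14.03865
Step 4: k = 3.12e+11 × exp(-14.03865)
Step 5: k = 3.12e+11 × 8.00003e-07 = 2.4960e+05 s⁻¹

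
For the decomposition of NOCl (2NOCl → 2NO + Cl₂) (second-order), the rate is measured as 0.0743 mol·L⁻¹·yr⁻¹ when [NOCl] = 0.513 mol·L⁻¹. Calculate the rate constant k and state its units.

0.2823 (mol·L⁻¹)⁻¹·yr⁻¹

Step 1: rate = k[NOCl]^2, so k = rate / [NOCl]^2.
Step 2: k = 0.0743 / (0.513)^2 = 0.0743 / 0.2632.
Step 3: k = 0.2823 (mol·L⁻¹)⁻¹·yr⁻¹.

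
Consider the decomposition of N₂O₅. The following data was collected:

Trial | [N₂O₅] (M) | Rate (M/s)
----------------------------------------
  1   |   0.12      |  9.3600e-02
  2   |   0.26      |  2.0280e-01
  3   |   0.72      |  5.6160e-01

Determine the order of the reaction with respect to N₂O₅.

first order (1)

Step 1: Compare trials to find order n where rate₂/rate₁ = ([N₂O₅]₂/[N₂O₅]₁)^n
Step 2: rate₂/rate₁ = 2.0280e-01/9.3600e-02 = 2.167
Step 3: [N₂O₅]₂/[N₂O₅]₁ = 0.26/0.12 = 2.167
Step 4: n = ln(2.167)/ln(2.167) = 1.00 ≈ 1
Step 5: The reaction is first order in N₂O₅.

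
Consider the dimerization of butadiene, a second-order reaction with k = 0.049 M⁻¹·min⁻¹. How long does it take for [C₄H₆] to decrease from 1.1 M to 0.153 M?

114.8 min

Step 1: For second-order: t = (1/[C₄H₆] - 1/[C₄H₆]₀)/k
Step 2: t = (1/0.153 - 1/1.1)/0.049
Step 3: t = (6.536 - 0.9091)/0.049
Step 4: t = 5.627/0.049 = 114.8 min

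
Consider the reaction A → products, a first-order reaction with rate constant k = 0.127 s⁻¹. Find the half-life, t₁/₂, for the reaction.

5.458 s

Step 1: For a first-order reaction, t₁/₂ = ln(2)/k
Step 2: t₁/₂ = ln(2)/0.127
Step 3: t₁/₂ = 0.6931/0.127 = 5.458 s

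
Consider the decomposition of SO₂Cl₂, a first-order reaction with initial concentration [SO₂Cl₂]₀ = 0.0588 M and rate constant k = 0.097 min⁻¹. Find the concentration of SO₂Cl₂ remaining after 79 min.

2.763e-05 M

Step 1: For a first-order reaction: [SO₂Cl₂] = [SO₂Cl₂]₀ × e^(-kt)
Step 2: [SO₂Cl₂] = 0.0588 × e^(-0.097 × 79)
Step 3: [SO₂Cl₂] = 0.0588 × e^(-7.663)
Step 4: [SO₂Cl₂] = 0.0588 × 0.000469896 = 2.763e-05 M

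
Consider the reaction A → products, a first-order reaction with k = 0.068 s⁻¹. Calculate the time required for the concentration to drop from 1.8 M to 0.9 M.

10.19 s

Step 1: For first-order: t = ln([A]₀/[A])/k
Step 2: t = ln(1.8/0.9)/0.068
Step 3: t = ln(2)/0.068
Step 4: t = 0.6931/0.068 = 10.19 s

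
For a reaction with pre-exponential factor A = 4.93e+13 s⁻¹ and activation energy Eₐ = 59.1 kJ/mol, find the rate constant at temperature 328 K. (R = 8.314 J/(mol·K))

1.91e+04 s⁻¹

Step 1: Use the Arrhenius equation: k = A × exp(-Eₐ/RT)
Step 2: Convert Eₐ to J/mol: 59.1 kJ/mol = 59100 J/mol
Step 3: Calculate the exponent: -Eₐ/(RT) = -59100/(8.314 × 328) = -21.67223
Step 4: k = 4.93e+13 × exp(-21.67223)
Step 5: k = 4.93e+13 × 3.87142e-10 = 1.9086e+04 s⁻¹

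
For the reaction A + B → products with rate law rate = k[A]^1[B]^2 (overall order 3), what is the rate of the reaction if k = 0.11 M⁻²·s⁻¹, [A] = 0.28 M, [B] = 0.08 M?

0.0001971 M/s

Step 1: The rate law is rate = k[A]^1[B]^2, overall order = 1+2 = 3
Step 2: Substitute values: rate = 0.11 × (0.28)^1 × (0.08)^2
Step 3: rate = 0.11 × 0.28 × 0.0064 = 0.00019712 M/s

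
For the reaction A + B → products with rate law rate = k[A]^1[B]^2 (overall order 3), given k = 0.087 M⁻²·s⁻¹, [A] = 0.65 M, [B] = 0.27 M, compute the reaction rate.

0.004122 M/s

Step 1: The rate law is rate = k[A]^1[B]^2, overall order = 1+2 = 3
Step 2: Substitute values: rate = 0.087 × (0.65)^1 × (0.27)^2
Step 3: rate = 0.087 × 0.65 × 0.0729 = 0.0041225 M/s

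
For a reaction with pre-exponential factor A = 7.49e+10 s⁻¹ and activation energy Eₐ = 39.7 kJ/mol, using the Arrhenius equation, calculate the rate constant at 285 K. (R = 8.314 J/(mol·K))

3.96e+03 s⁻¹

Step 1: Use the Arrhenius equation: k = A × exp(-Eₐ/RT)
Step 2: Convert Eₐ to J/mol: 39.7 kJ/mol = 39700 J/mol
Step 3: Calculate the exponent: -Eₐ/(RT) = -39700/(8.314 × 285) = -16.75466
Step 4: k = 7.49e+10 × exp(-16.75466)
Step 5: k = 7.49e+10 × 5.29107e-08 = 3.9630e+03 s⁻¹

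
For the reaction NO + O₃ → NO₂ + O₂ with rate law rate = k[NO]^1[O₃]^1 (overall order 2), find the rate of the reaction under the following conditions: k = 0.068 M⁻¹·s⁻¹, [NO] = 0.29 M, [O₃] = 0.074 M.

0.001459 M/s

Step 1: The rate law is rate = k[NO]^1[O₃]^1, overall order = 1+1 = 2
Step 2: Substitute values: rate = 0.068 × (0.29)^1 × (0.074)^1
Step 3: rate = 0.068 × 0.29 × 0.074 = 0.00145928 M/s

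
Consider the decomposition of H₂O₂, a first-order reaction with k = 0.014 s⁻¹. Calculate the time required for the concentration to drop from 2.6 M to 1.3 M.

49.51 s

Step 1: For first-order: t = ln([H₂O₂]₀/[H₂O₂])/k
Step 2: t = ln(2.6/1.3)/0.014
Step 3: t = ln(2)/0.014
Step 4: t = 0.6931/0.014 = 49.51 s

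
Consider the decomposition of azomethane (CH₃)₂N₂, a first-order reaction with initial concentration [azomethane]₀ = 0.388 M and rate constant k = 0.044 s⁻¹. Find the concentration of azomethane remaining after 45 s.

0.05357 M

Step 1: For a first-order reaction: [azomethane] = [azomethane]₀ × e^(-kt)
Step 2: [azomethane] = 0.388 × e^(-0.044 × 45)
Step 3: [azomethane] = 0.388 × e^(-1.98)
Step 4: [azomethane] = 0.388 × 0.138069 = 0.05357 M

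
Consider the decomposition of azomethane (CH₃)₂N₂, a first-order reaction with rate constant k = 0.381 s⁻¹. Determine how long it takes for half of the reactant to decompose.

1.819 s

Step 1: For a first-order reaction, t₁/₂ = ln(2)/k
Step 2: t₁/₂ = ln(2)/0.381
Step 3: t₁/₂ = 0.6931/0.381 = 1.819 s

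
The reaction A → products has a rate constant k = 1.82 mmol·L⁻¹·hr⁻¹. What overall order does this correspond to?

zeroth order (0)

Step 1: The units of k for an nth-order reaction are (concentration)^(1-n)·(time)⁻¹.
Step 2: Here k has units mmol·L⁻¹·hr⁻¹, so the concentration exponent is 1.
Step 3: 1 - n = 1 ⇒ n = 0. The reaction is zeroth order.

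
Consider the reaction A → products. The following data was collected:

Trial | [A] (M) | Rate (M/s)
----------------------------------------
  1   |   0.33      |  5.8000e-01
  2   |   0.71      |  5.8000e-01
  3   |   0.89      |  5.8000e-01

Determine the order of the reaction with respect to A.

zeroth order (0)

Step 1: Compare trials - when concentration changes, rate stays constant.
Step 2: rate₂/rate₁ = 5.8000e-01/5.8000e-01 = 1
Step 3: [A]₂/[A]₁ = 0.71/0.33 = 2.152
Step 4: Since rate ratio ≈ (conc ratio)^0, the reaction is zeroth order.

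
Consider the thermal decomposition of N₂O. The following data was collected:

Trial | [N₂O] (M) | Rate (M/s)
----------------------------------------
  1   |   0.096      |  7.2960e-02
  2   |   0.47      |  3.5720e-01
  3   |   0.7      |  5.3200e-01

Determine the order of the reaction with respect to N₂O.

first order (1)

Step 1: Compare trials to find order n where rate₂/rate₁ = ([N₂O]₂/[N₂O]₁)^n
Step 2: rate₂/rate₁ = 3.5720e-01/7.2960e-02 = 4.896
Step 3: [N₂O]₂/[N₂O]₁ = 0.47/0.096 = 4.896
Step 4: n = ln(4.896)/ln(4.896) = 1.00 ≈ 1
Step 5: The reaction is first order in N₂O.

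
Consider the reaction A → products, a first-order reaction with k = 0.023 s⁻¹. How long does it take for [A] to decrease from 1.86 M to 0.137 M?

113.4 s

Step 1: For first-order: t = ln([A]₀/[A])/k
Step 2: t = ln(1.86/0.137)/0.023
Step 3: t = ln(13.58)/0.023
Step 4: t = 2.608/0.023 = 113.4 s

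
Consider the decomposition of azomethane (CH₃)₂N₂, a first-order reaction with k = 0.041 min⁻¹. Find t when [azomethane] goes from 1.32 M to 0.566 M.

20.65 min

Step 1: For first-order: t = ln([azomethane]₀/[azomethane])/k
Step 2: t = ln(1.32/0.566)/0.041
Step 3: t = ln(2.332)/0.041
Step 4: t = 0.8468/0.041 = 20.65 min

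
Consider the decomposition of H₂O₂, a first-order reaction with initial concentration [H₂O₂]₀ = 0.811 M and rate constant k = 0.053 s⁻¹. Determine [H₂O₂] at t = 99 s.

0.004269 M

Step 1: For a first-order reaction: [H₂O₂] = [H₂O₂]₀ × e^(-kt)
Step 2: [H₂O₂] = 0.811 × e^(-0.053 × 99)
Step 3: [H₂O₂] = 0.811 × e^(-5.247)
Step 4: [H₂O₂] = 0.811 × 0.00526328 = 0.004269 M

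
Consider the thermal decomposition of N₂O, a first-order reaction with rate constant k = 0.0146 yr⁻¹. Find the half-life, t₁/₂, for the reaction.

47.48 yr

Step 1: For a first-order reaction, t₁/₂ = ln(2)/k
Step 2: t₁/₂ = ln(2)/0.0146
Step 3: t₁/₂ = 0.6931/0.0146 = 47.48 yr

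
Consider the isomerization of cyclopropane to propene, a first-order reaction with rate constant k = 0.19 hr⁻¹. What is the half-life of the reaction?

3.648 hr

Step 1: For a first-order reaction, t₁/₂ = ln(2)/k
Step 2: t₁/₂ = ln(2)/0.19
Step 3: t₁/₂ = 0.6931/0.19 = 3.648 hr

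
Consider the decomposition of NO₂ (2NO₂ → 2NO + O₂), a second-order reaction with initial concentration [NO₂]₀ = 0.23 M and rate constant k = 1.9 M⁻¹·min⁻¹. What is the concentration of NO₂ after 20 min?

0.02361 M

Step 1: For a second-order reaction: 1/[NO₂] = 1/[NO₂]₀ + kt
Step 2: 1/[NO₂] = 1/0.23 + 1.9 × 20
Step 3: 1/[NO₂] = 4.348 + 38 = 42.35
Step 4: [NO₂] = 1/42.35 = 0.02361 M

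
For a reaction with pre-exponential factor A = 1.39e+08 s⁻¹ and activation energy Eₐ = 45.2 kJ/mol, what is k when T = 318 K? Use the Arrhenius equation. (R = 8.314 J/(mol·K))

5.23e+00 s⁻¹

Step 1: Use the Arrhenius equation: k = A × exp(-Eₐ/RT)
Step 2: Convert Eₐ to J/mol: 45.2 kJ/mol = 45200 J/mol
Step 3: Calculate the exponent: -Eₐ/(RT) = -45200/(8.314 × 318) = -17.09627
Step 4: k = 1.39e+08 × exp(-17.09627)
Step 5: k = 1.39e+08 × 3.75997e-08 = 5.2264e+00 s⁻¹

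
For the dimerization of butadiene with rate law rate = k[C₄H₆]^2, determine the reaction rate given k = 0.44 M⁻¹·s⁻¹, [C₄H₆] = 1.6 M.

1.126 M/s

Step 1: Identify the rate law: rate = k[C₄H₆]^2
Step 2: Substitute values: rate = 0.44 × (1.6)^2
Step 3: Calculate: rate = 0.44 × 2.56 = 1.1264 M/s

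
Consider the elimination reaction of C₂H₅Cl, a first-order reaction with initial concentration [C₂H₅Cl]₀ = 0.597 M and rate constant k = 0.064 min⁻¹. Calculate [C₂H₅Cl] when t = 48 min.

0.02766 M

Step 1: For a first-order reaction: [C₂H₅Cl] = [C₂H₅Cl]₀ × e^(-kt)
Step 2: [C₂H₅Cl] = 0.597 × e^(-0.064 × 48)
Step 3: [C₂H₅Cl] = 0.597 × e^(-3.072)
Step 4: [C₂H₅Cl] = 0.597 × 0.0463284 = 0.02766 M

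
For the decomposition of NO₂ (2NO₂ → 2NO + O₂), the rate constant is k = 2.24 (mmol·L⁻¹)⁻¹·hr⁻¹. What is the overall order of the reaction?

second order (2)

Step 1: The units of k for an nth-order reaction are (concentration)^(1-n)·(time)⁻¹.
Step 2: Here k has units (mmol·L⁻¹)⁻¹·hr⁻¹, so the concentration exponent is -1.
Step 3: 1 - n = -1 ⇒ n = 2. The reaction is second order.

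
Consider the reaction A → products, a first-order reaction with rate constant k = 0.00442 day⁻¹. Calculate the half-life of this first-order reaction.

156.8 day

Step 1: For a first-order reaction, t₁/₂ = ln(2)/k
Step 2: t₁/₂ = ln(2)/0.00442
Step 3: t₁/₂ = 0.6931/0.00442 = 156.8 day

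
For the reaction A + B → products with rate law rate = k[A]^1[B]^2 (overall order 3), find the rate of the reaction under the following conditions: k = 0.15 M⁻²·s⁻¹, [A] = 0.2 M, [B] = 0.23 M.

0.001587 M/s

Step 1: The rate law is rate = k[A]^1[B]^2, overall order = 1+2 = 3
Step 2: Substitute values: rate = 0.15 × (0.2)^1 × (0.23)^2
Step 3: rate = 0.15 × 0.2 × 0.0529 = 0.001587 M/s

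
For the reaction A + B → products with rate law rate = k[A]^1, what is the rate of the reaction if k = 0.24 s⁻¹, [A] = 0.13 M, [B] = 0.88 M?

0.0312 M/s

Step 1: The rate law is rate = k[A]^1
Step 2: Note that the rate does not depend on [B] (zero order in B).
Step 3: rate = 0.24 × (0.13)^1 = 0.0312 M/s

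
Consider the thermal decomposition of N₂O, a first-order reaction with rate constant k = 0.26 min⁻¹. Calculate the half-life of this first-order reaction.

2.666 min

Step 1: For a first-order reaction, t₁/₂ = ln(2)/k
Step 2: t₁/₂ = ln(2)/0.26
Step 3: t₁/₂ = 0.6931/0.26 = 2.666 min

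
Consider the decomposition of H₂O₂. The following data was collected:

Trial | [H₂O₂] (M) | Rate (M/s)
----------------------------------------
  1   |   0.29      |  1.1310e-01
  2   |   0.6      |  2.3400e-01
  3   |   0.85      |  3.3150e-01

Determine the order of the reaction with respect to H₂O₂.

first order (1)

Step 1: Compare trials to find order n where rate₂/rate₁ = ([H₂O₂]₂/[H₂O₂]₁)^n
Step 2: rate₂/rate₁ = 2.3400e-01/1.1310e-01 = 2.069
Step 3: [H₂O₂]₂/[H₂O₂]₁ = 0.6/0.29 = 2.069
Step 4: n = ln(2.069)/ln(2.069) = 1.00 ≈ 1
Step 5: The reaction is first order in H₂O₂.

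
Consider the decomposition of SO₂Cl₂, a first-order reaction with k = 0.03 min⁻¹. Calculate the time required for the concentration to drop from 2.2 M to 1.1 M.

23.1 min

Step 1: For first-order: t = ln([SO₂Cl₂]₀/[SO₂Cl₂])/k
Step 2: t = ln(2.2/1.1)/0.03
Step 3: t = ln(2)/0.03
Step 4: t = 0.6931/0.03 = 23.1 min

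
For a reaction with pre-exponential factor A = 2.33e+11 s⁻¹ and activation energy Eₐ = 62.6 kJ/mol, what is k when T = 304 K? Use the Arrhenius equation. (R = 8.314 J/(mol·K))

4.08e+00 s⁻¹

Step 1: Use the Arrhenius equation: k = A × exp(-Eₐ/RT)
Step 2: Convert Eₐ to J/mol: 62.6 kJ/mol = 62600 J/mol
Step 3: Calculate the exponent: -Eₐ/(RT) = -62600/(8.314 × 304) = -24.76799
Step 4: k = 2.33e+11 × exp(-24.76799)
Step 5: k = 2.33e+11 × 1.75145e-11 = 4.0809e+00 s⁻¹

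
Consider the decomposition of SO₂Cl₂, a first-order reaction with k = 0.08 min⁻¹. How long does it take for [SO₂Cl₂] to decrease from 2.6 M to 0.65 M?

17.33 min

Step 1: For first-order: t = ln([SO₂Cl₂]₀/[SO₂Cl₂])/k
Step 2: t = ln(2.6/0.65)/0.08
Step 3: t = ln(4)/0.08
Step 4: t = 1.386/0.08 = 17.33 min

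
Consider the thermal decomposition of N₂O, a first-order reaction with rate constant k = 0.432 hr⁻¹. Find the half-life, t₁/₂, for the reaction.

1.605 hr

Step 1: For a first-order reaction, t₁/₂ = ln(2)/k
Step 2: t₁/₂ = ln(2)/0.432
Step 3: t₁/₂ = 0.6931/0.432 = 1.605 hr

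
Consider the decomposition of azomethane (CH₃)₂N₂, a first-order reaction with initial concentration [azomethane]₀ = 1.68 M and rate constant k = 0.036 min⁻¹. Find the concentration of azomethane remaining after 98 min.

0.04933 M

Step 1: For a first-order reaction: [azomethane] = [azomethane]₀ × e^(-kt)
Step 2: [azomethane] = 1.68 × e^(-0.036 × 98)
Step 3: [azomethane] = 1.68 × e^(-3.528)
Step 4: [azomethane] = 1.68 × 0.0293636 = 0.04933 M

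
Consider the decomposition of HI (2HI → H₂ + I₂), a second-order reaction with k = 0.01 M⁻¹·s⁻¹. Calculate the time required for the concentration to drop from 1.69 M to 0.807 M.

64.74 s

Step 1: For second-order: t = (1/[HI] - 1/[HI]₀)/k
Step 2: t = (1/0.807 - 1/1.69)/0.01
Step 3: t = (1.239 - 0.5917)/0.01
Step 4: t = 0.6474/0.01 = 64.74 s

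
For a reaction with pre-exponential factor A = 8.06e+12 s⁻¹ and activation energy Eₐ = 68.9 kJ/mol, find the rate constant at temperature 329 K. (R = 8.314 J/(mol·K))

9.26e+01 s⁻¹

Step 1: Use the Arrhenius equation: k = A × exp(-Eₐ/RT)
Step 2: Convert Eₐ to J/mol: 68.9 kJ/mol = 68900 J/mol
Step 3: Calculate the exponent: -Eₐ/(RT) = -68900/(8.314 × 329) = -25.18914
Step 4: k = 8.06e+12 × exp(-25.18914)
Step 5: k = 8.06e+12 × 1.14946e-11 = 9.2646e+01 s⁻¹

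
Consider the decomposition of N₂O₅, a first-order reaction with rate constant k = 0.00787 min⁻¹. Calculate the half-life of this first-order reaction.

88.07 min

Step 1: For a first-order reaction, t₁/₂ = ln(2)/k
Step 2: t₁/₂ = ln(2)/0.00787
Step 3: t₁/₂ = 0.6931/0.00787 = 88.07 min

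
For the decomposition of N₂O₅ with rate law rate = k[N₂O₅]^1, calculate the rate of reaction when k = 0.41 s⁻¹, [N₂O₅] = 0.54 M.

0.2214 M/s

Step 1: Identify the rate law: rate = k[N₂O₅]^1
Step 2: Substitute values: rate = 0.41 × (0.54)^1
Step 3: Calculate: rate = 0.41 × 0.54 = 0.2214 M/s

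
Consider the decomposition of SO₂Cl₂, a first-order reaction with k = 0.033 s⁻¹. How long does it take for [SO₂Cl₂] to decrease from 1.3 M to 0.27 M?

47.63 s

Step 1: For first-order: t = ln([SO₂Cl₂]₀/[SO₂Cl₂])/k
Step 2: t = ln(1.3/0.27)/0.033
Step 3: t = ln(4.815)/0.033
Step 4: t = 1.572/0.033 = 47.63 s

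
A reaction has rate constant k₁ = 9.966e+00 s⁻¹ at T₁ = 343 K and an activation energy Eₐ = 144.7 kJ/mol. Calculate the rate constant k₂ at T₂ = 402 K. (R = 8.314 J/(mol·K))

1.709e+04 s⁻¹

Step 1: Use the two-temperature Arrhenius form: ln(k₂/k₁) = -Eₐ/R × (1/T₂ - 1/T₁)
Step 2: Convert Eₐ to J/mol: 144.7 kJ/mol = 144700 J/mol
Step 3: 1/T₂ - 1/T₁ = 1/402 - 1/343 = -4.278897e-04 K⁻¹
Step 4: ln(k₂/k₁) = -144700/8.314 × -4.278897e-04 = 7.44715
Step 5: k₂ = k₁ × exp(7.44715) = 9.966e+00 × 1.71497e+03 = 1.709e+04 s⁻¹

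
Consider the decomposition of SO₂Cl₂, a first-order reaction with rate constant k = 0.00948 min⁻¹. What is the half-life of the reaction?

73.12 min

Step 1: For a first-order reaction, t₁/₂ = ln(2)/k
Step 2: t₁/₂ = ln(2)/0.00948
Step 3: t₁/₂ = 0.6931/0.00948 = 73.12 min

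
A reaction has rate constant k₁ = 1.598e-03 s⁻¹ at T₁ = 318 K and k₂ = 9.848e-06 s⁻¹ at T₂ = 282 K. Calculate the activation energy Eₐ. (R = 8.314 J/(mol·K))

105.4 kJ/mol

Step 1: Use the two-temperature Arrhenius form: ln(k₂/k₁) = -Eₐ/R × (1/T₂ - 1/T₁)
Step 2: ln(k₂/k₁) = ln(9.848e-06/1.598e-03) = ln(0.0061627) = -5.08924
Step 3: 1/T₂ - 1/T₁ = 1/282 - 1/318 = 4.014452e-04 K⁻¹
Step 4: Eₐ = -R × ln(k₂/k₁) / (1/T₂ - 1/T₁) = -8.314 × -5.08924 / 4.014452e-04
Step 5: Eₐ = 1.0540e+05 J/mol = 105.4 kJ/mol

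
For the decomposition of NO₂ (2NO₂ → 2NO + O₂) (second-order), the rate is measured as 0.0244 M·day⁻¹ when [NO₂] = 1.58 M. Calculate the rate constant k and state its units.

0.009774 M⁻¹·day⁻¹

Step 1: rate = k[NO₂]^2, so k = rate / [NO₂]^2.
Step 2: k = 0.0244 / (1.58)^2 = 0.0244 / 2.496.
Step 3: k = 0.009774 M⁻¹·day⁻¹.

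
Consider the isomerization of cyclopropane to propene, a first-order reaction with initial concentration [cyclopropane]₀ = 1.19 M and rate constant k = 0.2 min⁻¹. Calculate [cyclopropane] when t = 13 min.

0.08839 M

Step 1: For a first-order reaction: [cyclopropane] = [cyclopropane]₀ × e^(-kt)
Step 2: [cyclopropane] = 1.19 × e^(-0.2 × 13)
Step 3: [cyclopropane] = 1.19 × e^(-2.6)
Step 4: [cyclopropane] = 1.19 × 0.0742736 = 0.08839 M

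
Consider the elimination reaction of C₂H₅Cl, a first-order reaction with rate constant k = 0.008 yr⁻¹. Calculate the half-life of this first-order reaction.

86.64 yr

Step 1: For a first-order reaction, t₁/₂ = ln(2)/k
Step 2: t₁/₂ = ln(2)/0.008
Step 3: t₁/₂ = 0.6931/0.008 = 86.64 yr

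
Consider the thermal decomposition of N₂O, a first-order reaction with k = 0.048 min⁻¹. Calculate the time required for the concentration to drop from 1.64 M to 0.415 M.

28.63 min

Step 1: For first-order: t = ln([N₂O]₀/[N₂O])/k
Step 2: t = ln(1.64/0.415)/0.048
Step 3: t = ln(3.952)/0.048
Step 4: t = 1.374/0.048 = 28.63 min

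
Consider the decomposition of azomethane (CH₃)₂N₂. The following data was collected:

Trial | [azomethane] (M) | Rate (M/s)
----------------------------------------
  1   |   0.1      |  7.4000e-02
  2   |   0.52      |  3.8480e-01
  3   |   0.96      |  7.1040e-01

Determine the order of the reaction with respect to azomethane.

first order (1)

Step 1: Compare trials to find order n where rate₂/rate₁ = ([azomethane]₂/[azomethane]₁)^n
Step 2: rate₂/rate₁ = 3.8480e-01/7.4000e-02 = 5.2
Step 3: [azomethane]₂/[azomethane]₁ = 0.52/0.1 = 5.2
Step 4: n = ln(5.2)/ln(5.2) = 1.00 ≈ 1
Step 5: The reaction is first order in azomethane.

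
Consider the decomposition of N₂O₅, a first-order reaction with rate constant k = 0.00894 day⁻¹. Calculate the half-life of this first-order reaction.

77.53 day

Step 1: For a first-order reaction, t₁/₂ = ln(2)/k
Step 2: t₁/₂ = ln(2)/0.00894
Step 3: t₁/₂ = 0.6931/0.00894 = 77.53 day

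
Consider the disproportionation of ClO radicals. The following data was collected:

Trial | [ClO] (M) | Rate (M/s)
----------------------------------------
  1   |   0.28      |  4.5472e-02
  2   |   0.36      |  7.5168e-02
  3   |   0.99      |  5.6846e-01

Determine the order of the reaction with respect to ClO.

second order (2)

Step 1: Compare trials to find order n where rate₂/rate₁ = ([ClO]₂/[ClO]₁)^n
Step 2: rate₂/rate₁ = 7.5168e-02/4.5472e-02 = 1.653
Step 3: [ClO]₂/[ClO]₁ = 0.36/0.28 = 1.286
Step 4: n = ln(1.653)/ln(1.286) = 2.00 ≈ 2
Step 5: The reaction is second order in ClO.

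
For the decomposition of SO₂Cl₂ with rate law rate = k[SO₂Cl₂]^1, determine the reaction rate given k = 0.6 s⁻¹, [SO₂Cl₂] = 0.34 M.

0.204 M/s

Step 1: Identify the rate law: rate = k[SO₂Cl₂]^1
Step 2: Substitute values: rate = 0.6 × (0.34)^1
Step 3: Calculate: rate = 0.6 × 0.34 = 0.204 M/s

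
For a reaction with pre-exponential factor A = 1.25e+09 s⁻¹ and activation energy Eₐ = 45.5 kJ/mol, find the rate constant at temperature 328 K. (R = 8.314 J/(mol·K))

7.09e+01 s⁻¹

Step 1: Use the Arrhenius equation: k = A × exp(-Eₐ/RT)
Step 2: Convert Eₐ to J/mol: 45.5 kJ/mol = 45500 J/mol
Step 3: Calculate the exponent: -Eₐ/(RT) = -45500/(8.314 × 328) = -16.68505
Step 4: k = 1.25e+09 × exp(-16.68505)
Step 5: k = 1.25e+09 × 5.67250e-08 = 7.0906e+01 s⁻¹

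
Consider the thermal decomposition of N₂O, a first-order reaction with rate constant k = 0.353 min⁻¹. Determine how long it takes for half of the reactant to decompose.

1.964 min

Step 1: For a first-order reaction, t₁/₂ = ln(2)/k
Step 2: t₁/₂ = ln(2)/0.353
Step 3: t₁/₂ = 0.6931/0.353 = 1.964 min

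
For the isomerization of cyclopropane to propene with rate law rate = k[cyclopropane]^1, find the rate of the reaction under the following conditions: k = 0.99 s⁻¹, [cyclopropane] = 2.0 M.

1.98 M/s

Step 1: Identify the rate law: rate = k[cyclopropane]^1
Step 2: Substitute values: rate = 0.99 × (2.0)^1
Step 3: Calculate: rate = 0.99 × 2 = 1.98 M/s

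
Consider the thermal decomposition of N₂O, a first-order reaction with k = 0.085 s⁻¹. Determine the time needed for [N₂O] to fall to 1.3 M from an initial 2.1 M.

5.642 s

Step 1: For first-order: t = ln([N₂O]₀/[N₂O])/k
Step 2: t = ln(2.1/1.3)/0.085
Step 3: t = ln(1.615)/0.085
Step 4: t = 0.4796/0.085 = 5.642 s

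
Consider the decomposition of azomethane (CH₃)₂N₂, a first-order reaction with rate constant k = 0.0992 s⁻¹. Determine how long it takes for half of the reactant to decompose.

6.987 s

Step 1: For a first-order reaction, t₁/₂ = ln(2)/k
Step 2: t₁/₂ = ln(2)/0.0992
Step 3: t₁/₂ = 0.6931/0.0992 = 6.987 s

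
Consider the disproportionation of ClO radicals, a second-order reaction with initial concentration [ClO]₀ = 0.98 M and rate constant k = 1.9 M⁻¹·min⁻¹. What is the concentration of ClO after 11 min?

0.04562 M

Step 1: For a second-order reaction: 1/[ClO] = 1/[ClO]₀ + kt
Step 2: 1/[ClO] = 1/0.98 + 1.9 × 11
Step 3: 1/[ClO] = 1.02 + 20.9 = 21.92
Step 4: [ClO] = 1/21.92 = 0.04562 M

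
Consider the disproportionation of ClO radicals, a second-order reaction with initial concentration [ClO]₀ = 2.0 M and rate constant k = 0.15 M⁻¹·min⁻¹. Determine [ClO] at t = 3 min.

1.053 M

Step 1: For a second-order reaction: 1/[ClO] = 1/[ClO]₀ + kt
Step 2: 1/[ClO] = 1/2.0 + 0.15 × 3
Step 3: 1/[ClO] = 0.5 + 0.45 = 0.95
Step 4: [ClO] = 1/0.95 = 1.053 M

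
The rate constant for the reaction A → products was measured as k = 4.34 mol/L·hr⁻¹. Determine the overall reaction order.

zeroth order (0)

Step 1: The units of k for an nth-order reaction are (concentration)^(1-n)·(time)⁻¹.
Step 2: Here k has units mol/L·hr⁻¹, so the concentration exponent is 1.
Step 3: 1 - n = 1 ⇒ n = 0. The reaction is zeroth order.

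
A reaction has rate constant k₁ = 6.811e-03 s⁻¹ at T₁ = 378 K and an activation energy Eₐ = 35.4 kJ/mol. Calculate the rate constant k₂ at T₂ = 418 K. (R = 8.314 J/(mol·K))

2.001e-02 s⁻¹

Step 1: Use the two-temperature Arrhenius form: ln(k₂/k₁) = -Eₐ/R × (1/T₂ - 1/T₁)
Step 2: Convert Eₐ to J/mol: 35.4 kJ/mol = 35400 J/mol
Step 3: 1/T₂ - 1/T₁ = 1/418 - 1/378 = -2.531581e-04 K⁻¹
Step 4: ln(k₂/k₁) = -35400/8.314 × -2.531581e-04 = 1.07792
Step 5: k₂ = k₁ × exp(1.07792) = 6.811e-03 × 2.93856e+00 = 2.001e-02 s⁻¹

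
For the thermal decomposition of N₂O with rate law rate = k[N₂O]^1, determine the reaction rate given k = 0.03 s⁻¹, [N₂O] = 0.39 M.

0.0117 M/s

Step 1: Identify the rate law: rate = k[N₂O]^1
Step 2: Substitute values: rate = 0.03 × (0.39)^1
Step 3: Calculate: rate = 0.03 × 0.39 = 0.0117 M/s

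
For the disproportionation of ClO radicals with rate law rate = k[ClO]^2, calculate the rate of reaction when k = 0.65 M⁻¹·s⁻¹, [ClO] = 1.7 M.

1.878 M/s

Step 1: Identify the rate law: rate = k[ClO]^2
Step 2: Substitute values: rate = 0.65 × (1.7)^2
Step 3: Calculate: rate = 0.65 × 2.89 = 1.8785 M/s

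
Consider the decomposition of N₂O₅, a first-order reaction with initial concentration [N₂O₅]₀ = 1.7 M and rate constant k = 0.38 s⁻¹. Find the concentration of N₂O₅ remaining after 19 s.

0.001244 M

Step 1: For a first-order reaction: [N₂O₅] = [N₂O₅]₀ × e^(-kt)
Step 2: [N₂O₅] = 1.7 × e^(-0.38 × 19)
Step 3: [N₂O₅] = 1.7 × e^(-7.22)
Step 4: [N₂O₅] = 1.7 × 0.000731802 = 0.001244 M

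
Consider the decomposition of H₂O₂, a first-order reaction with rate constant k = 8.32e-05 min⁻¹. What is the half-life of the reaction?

8331 min

Step 1: For a first-order reaction, t₁/₂ = ln(2)/k
Step 2: t₁/₂ = ln(2)/8.32e-05
Step 3: t₁/₂ = 0.6931/8.32e-05 = 8331 min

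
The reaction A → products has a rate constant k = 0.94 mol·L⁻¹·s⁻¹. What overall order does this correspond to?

zeroth order (0)

Step 1: The units of k for an nth-order reaction are (concentration)^(1-n)·(time)⁻¹.
Step 2: Here k has units mol·L⁻¹·s⁻¹, so the concentration exponent is 1.
Step 3: 1 - n = 1 ⇒ n = 0. The reaction is zeroth order.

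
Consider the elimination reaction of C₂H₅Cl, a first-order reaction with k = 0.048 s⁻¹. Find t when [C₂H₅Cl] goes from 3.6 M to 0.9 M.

28.88 s

Step 1: For first-order: t = ln([C₂H₅Cl]₀/[C₂H₅Cl])/k
Step 2: t = ln(3.6/0.9)/0.048
Step 3: t = ln(4)/0.048
Step 4: t = 1.386/0.048 = 28.88 s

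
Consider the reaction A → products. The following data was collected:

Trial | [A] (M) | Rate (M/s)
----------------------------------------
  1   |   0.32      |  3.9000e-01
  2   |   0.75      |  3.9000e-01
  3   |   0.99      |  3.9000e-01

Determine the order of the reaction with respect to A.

zeroth order (0)

Step 1: Compare trials - when concentration changes, rate stays constant.
Step 2: rate₂/rate₁ = 3.9000e-01/3.9000e-01 = 1
Step 3: [A]₂/[A]₁ = 0.75/0.32 = 2.344
Step 4: Since rate ratio ≈ (conc ratio)^0, the reaction is zeroth order.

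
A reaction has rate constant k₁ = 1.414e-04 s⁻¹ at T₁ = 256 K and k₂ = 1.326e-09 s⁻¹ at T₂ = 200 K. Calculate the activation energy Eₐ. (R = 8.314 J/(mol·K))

88.0 kJ/mol

Step 1: Use the two-temperature Arrhenius form: ln(k₂/k₁) = -Eₐ/R × (1/T₂ - 1/T₁)
Step 2: ln(k₂/k₁) = ln(1.326e-09/1.414e-04) = ln(9.37765e-06) = -11.5772
Step 3: 1/T₂ - 1/T₁ = 1/200 - 1/256 = 1.093750e-03 K⁻¹
Step 4: Eₐ = -R × ln(k₂/k₁) / (1/T₂ - 1/T₁) = -8.314 × -11.5772 / 1.093750e-03
Step 5: Eₐ = 8.8002e+04 J/mol = 88.0 kJ/mol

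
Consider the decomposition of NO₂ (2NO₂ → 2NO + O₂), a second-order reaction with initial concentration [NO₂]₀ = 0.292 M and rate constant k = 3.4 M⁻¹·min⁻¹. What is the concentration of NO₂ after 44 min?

0.006535 M

Step 1: For a second-order reaction: 1/[NO₂] = 1/[NO₂]₀ + kt
Step 2: 1/[NO₂] = 1/0.292 + 3.4 × 44
Step 3: 1/[NO₂] = 3.425 + 149.6 = 153
Step 4: [NO₂] = 1/153 = 0.006535 M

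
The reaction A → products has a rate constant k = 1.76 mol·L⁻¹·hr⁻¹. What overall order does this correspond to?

zeroth order (0)

Step 1: The units of k for an nth-order reaction are (concentration)^(1-n)·(time)⁻¹.
Step 2: Here k has units mol·L⁻¹·hr⁻¹, so the concentration exponent is 1.
Step 3: 1 - n = 1 ⇒ n = 0. The reaction is zeroth order.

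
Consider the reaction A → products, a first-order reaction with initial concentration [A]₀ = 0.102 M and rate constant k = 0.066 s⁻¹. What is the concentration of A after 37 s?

0.008873 M

Step 1: For a first-order reaction: [A] = [A]₀ × e^(-kt)
Step 2: [A] = 0.102 × e^(-0.066 × 37)
Step 3: [A] = 0.102 × e^(-2.442)
Step 4: [A] = 0.102 × 0.0869867 = 0.008873 M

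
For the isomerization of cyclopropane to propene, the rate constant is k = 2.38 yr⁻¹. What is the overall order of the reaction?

first order (1)

Step 1: The units of k for an nth-order reaction are (concentration)^(1-n)·(time)⁻¹.
Step 2: Here k has units yr⁻¹, so the concentration exponent is 0.
Step 3: 1 - n = 0 ⇒ n = 1. The reaction is first order.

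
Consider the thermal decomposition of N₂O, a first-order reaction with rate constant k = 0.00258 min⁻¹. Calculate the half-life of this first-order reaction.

268.7 min

Step 1: For a first-order reaction, t₁/₂ = ln(2)/k
Step 2: t₁/₂ = ln(2)/0.00258
Step 3: t₁/₂ = 0.6931/0.00258 = 268.7 min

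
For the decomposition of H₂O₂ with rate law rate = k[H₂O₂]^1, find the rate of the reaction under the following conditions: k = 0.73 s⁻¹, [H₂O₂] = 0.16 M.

0.1168 M/s

Step 1: Identify the rate law: rate = k[H₂O₂]^1
Step 2: Substitute values: rate = 0.73 × (0.16)^1
Step 3: Calculate: rate = 0.73 × 0.16 = 0.1168 M/s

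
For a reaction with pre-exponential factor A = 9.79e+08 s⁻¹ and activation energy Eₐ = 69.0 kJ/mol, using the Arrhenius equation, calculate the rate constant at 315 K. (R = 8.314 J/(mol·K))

3.54e-03 s⁻¹

Step 1: Use the Arrhenius equation: k = A × exp(-Eₐ/RT)
Step 2: Convert Eₐ to J/mol: 69.0 kJ/mol = 69000 J/mol
Step 3: Calculate the exponent: -Eₐ/(RT) = -69000/(8.314 × 315) = -26.34684
Step 4: k = 9.79e+08 × exp(-26.34684)
Step 5: k = 9.79e+08 × 3.61171e-12 = 3.5359e-03 s⁻¹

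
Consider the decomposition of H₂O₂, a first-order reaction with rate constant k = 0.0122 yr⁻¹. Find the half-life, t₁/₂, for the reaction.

56.82 yr

Step 1: For a first-order reaction, t₁/₂ = ln(2)/k
Step 2: t₁/₂ = ln(2)/0.0122
Step 3: t₁/₂ = 0.6931/0.0122 = 56.82 yr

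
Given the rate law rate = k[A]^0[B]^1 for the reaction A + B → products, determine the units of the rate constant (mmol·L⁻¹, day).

day⁻¹

Step 1: Overall order = 0 + 1 = 1.
Step 2: rate has units mmol·L⁻¹·day⁻¹; [A]^0[B]^1 has units (mmol·L⁻¹)^1.
Step 3: k = rate/([A]^0[B]^1), so units of k = (mmol·L⁻¹)^(1-1)·day⁻¹ = day⁻¹.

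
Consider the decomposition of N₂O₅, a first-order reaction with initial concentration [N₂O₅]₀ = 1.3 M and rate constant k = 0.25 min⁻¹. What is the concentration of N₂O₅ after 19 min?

0.01125 M

Step 1: For a first-order reaction: [N₂O₅] = [N₂O₅]₀ × e^(-kt)
Step 2: [N₂O₅] = 1.3 × e^(-0.25 × 19)
Step 3: [N₂O₅] = 1.3 × e^(-4.75)
Step 4: [N₂O₅] = 1.3 × 0.0086517 = 0.01125 M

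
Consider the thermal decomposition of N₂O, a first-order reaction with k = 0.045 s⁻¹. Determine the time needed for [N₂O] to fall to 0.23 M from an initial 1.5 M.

41.67 s

Step 1: For first-order: t = ln([N₂O]₀/[N₂O])/k
Step 2: t = ln(1.5/0.23)/0.045
Step 3: t = ln(6.522)/0.045
Step 4: t = 1.875/0.045 = 41.67 s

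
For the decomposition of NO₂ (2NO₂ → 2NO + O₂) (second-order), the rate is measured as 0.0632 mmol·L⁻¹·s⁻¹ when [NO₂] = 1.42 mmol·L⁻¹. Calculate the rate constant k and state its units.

0.03134 (mmol·L⁻¹)⁻¹·s⁻¹

Step 1: rate = k[NO₂]^2, so k = rate / [NO₂]^2.
Step 2: k = 0.0632 / (1.42)^2 = 0.0632 / 2.016.
Step 3: k = 0.03134 (mmol·L⁻¹)⁻¹·s⁻¹.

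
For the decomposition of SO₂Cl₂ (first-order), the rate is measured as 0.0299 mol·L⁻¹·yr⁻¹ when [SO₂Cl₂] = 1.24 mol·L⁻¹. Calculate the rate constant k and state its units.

0.02411 yr⁻¹

Step 1: rate = k[SO₂Cl₂]^1, so k = rate / [SO₂Cl₂]^1.
Step 2: k = 0.0299 / (1.24)^1 = 0.0299 / 1.24.
Step 3: k = 0.02411 yr⁻¹.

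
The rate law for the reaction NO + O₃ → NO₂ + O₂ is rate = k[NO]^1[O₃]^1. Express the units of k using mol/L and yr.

(mol/L)⁻¹·yr⁻¹

Step 1: Overall order = 1 + 1 = 2.
Step 2: rate has units mol/L·yr⁻¹; [NO]^1[O₃]^1 has units (mol/L)^2.
Step 3: k = rate/([NO]^1[O₃]^1), so units of k = (mol/L)^(1-2)·yr⁻¹ = (mol/L)⁻¹·yr⁻¹.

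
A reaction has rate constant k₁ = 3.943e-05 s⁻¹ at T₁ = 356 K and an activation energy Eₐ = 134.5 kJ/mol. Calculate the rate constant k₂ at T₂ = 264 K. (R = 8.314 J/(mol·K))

5.228e-12 s⁻¹

Step 1: Use the two-temperature Arrhenius form: ln(k₂/k₁) = -Eₐ/R × (1/T₂ - 1/T₁)
Step 2: Convert Eₐ to J/mol: 134.5 kJ/mol = 134500 J/mol
Step 3: 1/T₂ - 1/T₁ = 1/264 - 1/356 = 9.788900e-04 K⁻¹
Step 4: ln(k₂/k₁) = -134500/8.314 × 9.788900e-04 = -15.83602
Step 5: k₂ = k₁ × exp(-15.83602) = 3.943e-05 × 1.32588e-07 = 5.228e-12 s⁻¹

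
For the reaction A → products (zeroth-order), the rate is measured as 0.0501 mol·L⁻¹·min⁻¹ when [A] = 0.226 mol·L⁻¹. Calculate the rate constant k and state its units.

0.0501 mol·L⁻¹·min⁻¹

Step 1: For a zeroth-order reaction, rate = k (independent of concentration).
Step 2: k = rate = 0.0501 mol·L⁻¹·min⁻¹.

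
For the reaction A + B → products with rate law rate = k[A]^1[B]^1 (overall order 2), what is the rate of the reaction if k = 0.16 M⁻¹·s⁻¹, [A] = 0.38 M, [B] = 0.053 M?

0.003222 M/s

Step 1: The rate law is rate = k[A]^1[B]^1, overall order = 1+1 = 2
Step 2: Substitute values: rate = 0.16 × (0.38)^1 × (0.053)^1
Step 3: rate = 0.16 × 0.38 × 0.053 = 0.0032224 M/s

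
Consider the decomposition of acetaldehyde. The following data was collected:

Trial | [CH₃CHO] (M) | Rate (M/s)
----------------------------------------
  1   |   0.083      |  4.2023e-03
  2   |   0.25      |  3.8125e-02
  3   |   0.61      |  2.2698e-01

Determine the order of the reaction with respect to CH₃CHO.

second order (2)

Step 1: Compare trials to find order n where rate₂/rate₁ = ([CH₃CHO]₂/[CH₃CHO]₁)^n
Step 2: rate₂/rate₁ = 3.8125e-02/4.2023e-03 = 9.072
Step 3: [CH₃CHO]₂/[CH₃CHO]₁ = 0.25/0.083 = 3.012
Step 4: n = ln(9.072)/ln(3.012) = 2.00 ≈ 2
Step 5: The reaction is second order in CH₃CHO.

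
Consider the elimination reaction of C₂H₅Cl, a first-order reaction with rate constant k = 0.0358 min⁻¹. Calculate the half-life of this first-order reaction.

19.36 min

Step 1: For a first-order reaction, t₁/₂ = ln(2)/k
Step 2: t₁/₂ = ln(2)/0.0358
Step 3: t₁/₂ = 0.6931/0.0358 = 19.36 min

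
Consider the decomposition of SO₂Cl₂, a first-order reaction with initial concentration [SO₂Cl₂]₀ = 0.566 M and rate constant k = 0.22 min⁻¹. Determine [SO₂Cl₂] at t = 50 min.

9.453e-06 M

Step 1: For a first-order reaction: [SO₂Cl₂] = [SO₂Cl₂]₀ × e^(-kt)
Step 2: [SO₂Cl₂] = 0.566 × e^(-0.22 × 50)
Step 3: [SO₂Cl₂] = 0.566 × e^(-11)
Step 4: [SO₂Cl₂] = 0.566 × 1.67017e-05 = 9.453e-06 M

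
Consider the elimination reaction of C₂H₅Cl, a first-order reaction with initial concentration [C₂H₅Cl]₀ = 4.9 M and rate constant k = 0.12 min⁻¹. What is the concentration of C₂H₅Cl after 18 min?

0.5651 M

Step 1: For a first-order reaction: [C₂H₅Cl] = [C₂H₅Cl]₀ × e^(-kt)
Step 2: [C₂H₅Cl] = 4.9 × e^(-0.12 × 18)
Step 3: [C₂H₅Cl] = 4.9 × e^(-2.16)
Step 4: [C₂H₅Cl] = 4.9 × 0.115325 = 0.5651 M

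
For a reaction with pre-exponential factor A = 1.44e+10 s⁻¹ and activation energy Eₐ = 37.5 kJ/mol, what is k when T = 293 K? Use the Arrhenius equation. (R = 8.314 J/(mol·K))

2.97e+03 s⁻¹

Step 1: Use the Arrhenius equation: k = A × exp(-Eₐ/RT)
Step 2: Convert Eₐ to J/mol: 37.5 kJ/mol = 37500 J/mol
Step 3: Calculate the exponent: -Eₐ/(RT) = -37500/(8.314 × 293) = -15.39408
Step 4: k = 1.44e+10 × exp(-15.39408)
Step 5: k = 1.44e+10 × 2.06270e-07 = 2.9703e+03 s⁻¹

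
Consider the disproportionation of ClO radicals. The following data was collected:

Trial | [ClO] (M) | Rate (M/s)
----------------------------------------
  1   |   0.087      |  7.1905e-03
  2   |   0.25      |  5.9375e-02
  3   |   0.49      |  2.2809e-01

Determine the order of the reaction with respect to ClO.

second order (2)

Step 1: Compare trials to find order n where rate₂/rate₁ = ([ClO]₂/[ClO]₁)^n
Step 2: rate₂/rate₁ = 5.9375e-02/7.1905e-03 = 8.257
Step 3: [ClO]₂/[ClO]₁ = 0.25/0.087 = 2.874
Step 4: n = ln(8.257)/ln(2.874) = 2.00 ≈ 2
Step 5: The reaction is second order in ClO.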